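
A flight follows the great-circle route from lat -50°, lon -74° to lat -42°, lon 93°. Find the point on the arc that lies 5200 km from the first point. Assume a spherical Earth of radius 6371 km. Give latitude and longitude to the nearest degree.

≈ lat -81°, lon 58°

Write both endpoints as unit vectors p₁, p₂ with components (cos φ cos λ, cos φ sin λ, sin φ).
The central angle between the endpoints is δ = arccos(p₁·p₂) ≈ 1.524 rad (87.3°). The total great-circle distance is δ·R ≈ 1.524 × 6371 ≈ 9707 km, so the target fraction is f = 5200/9707 ≈ 0.536.
Interpolate at f ≈ 0.536 with slerp weights a = sin((1−f)δ)/sin δ ≈ 0.651, b = sin(fδ)/sin δ ≈ 0.729.
p = a·p₁ + b·p₂ ≈ (0.087, 0.139, -0.986); φ = arcsin(p_z) ≈ -80.55°, λ = atan2(p_y, p_x) ≈ 58.04°.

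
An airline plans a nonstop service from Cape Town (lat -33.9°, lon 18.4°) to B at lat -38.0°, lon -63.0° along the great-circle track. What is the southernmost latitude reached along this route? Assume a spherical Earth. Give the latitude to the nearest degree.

The great circle lies in the plane with unit normal n̂ = (p₁ × p₂)/|p₁ × p₂|.
Here n̂_z ≈ -0.721; the vertex latitude is φ_max = arccos|n̂_z| ≈ 43.9°.
Check via Clairaut: cos φ_max = |cos φ₁| · sin C = cos(33.9°)·sin(119.7°) ≈ 0.721, again giving ≈ 43.9°.

≈ -44°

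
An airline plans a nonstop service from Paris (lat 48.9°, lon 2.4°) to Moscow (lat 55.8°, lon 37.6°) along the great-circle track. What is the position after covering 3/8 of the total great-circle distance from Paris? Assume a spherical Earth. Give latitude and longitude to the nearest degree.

≈ lat 53°, lon 14°

From cos δ = sin φ₁ sin φ₂ + cos φ₁ cos φ₂ cos Δλ, the central angle is δ ≈ 0.389 rad (22.3°).
Interpolate at f = 3/8 with slerp weights a = sin((1−f)δ)/sin δ ≈ 0.635, b = sin(fδ)/sin δ ≈ 0.383.
p = a·p₁ + b·p₂ ≈ (0.588, 0.149, 0.795); φ = arcsin(p_z) ≈ 52.69°, λ = atan2(p_y, p_x) ≈ 14.22°.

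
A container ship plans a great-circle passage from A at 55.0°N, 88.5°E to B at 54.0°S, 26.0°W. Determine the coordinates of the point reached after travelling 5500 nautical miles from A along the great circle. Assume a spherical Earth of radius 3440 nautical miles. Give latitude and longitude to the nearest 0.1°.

≈ 16.1°S, 19.7°E

From cos δ = sin φ₁ sin φ₂ + cos φ₁ cos φ₂ cos Δλ, the central angle is δ ≈ 2.502 rad (143.4°). The total great-circle distance is δ·R ≈ 2.502 × 3440 ≈ 8608 nmi, so the target fraction is f = 5500/8608 ≈ 0.639.
Interpolate at f ≈ 0.639 with slerp weights a = sin((1−f)δ)/sin δ ≈ 1.317, b = sin(fδ)/sin δ ≈ 1.675.
p = a·p₁ + b·p₂ ≈ (0.905, 0.323, -0.277); φ = arcsin(p_z) ≈ -16.08°, λ = atan2(p_y, p_x) ≈ 19.65°.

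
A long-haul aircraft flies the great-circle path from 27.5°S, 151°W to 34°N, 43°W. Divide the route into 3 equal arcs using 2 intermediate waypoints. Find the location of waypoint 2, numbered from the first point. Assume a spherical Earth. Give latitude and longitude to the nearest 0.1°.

The haversine formula gives a central angle δ ≈ 2.078 rad (119.0°) between the endpoints.
Interpolate at f = 2/3 with slerp weights a = sin((1−f)δ)/sin δ ≈ 0.730, b = sin(fδ)/sin δ ≈ 1.124.
p = a·p₁ + b·p₂ ≈ (0.115, -0.950, 0.291); φ = arcsin(p_z) ≈ 16.94°, λ = atan2(p_y, p_x) ≈ -83.10°.

≈ 16.9°N, 83.1°W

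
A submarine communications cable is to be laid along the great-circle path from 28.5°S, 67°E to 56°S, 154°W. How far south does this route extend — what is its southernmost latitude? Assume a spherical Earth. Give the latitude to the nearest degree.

≈ 71°S

The great circle lies in the plane with unit normal n̂ = (p₁ × p₂)/|p₁ × p₂|.
Here n̂_z ≈ +0.323; the vertex latitude is φ_max = arccos|n̂_z| ≈ 71.2°.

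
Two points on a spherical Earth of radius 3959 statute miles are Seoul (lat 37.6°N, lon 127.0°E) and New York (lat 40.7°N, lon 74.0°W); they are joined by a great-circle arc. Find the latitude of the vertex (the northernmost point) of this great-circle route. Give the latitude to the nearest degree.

≈ 77°N

The great circle lies in the plane with unit normal n̂ = (p₁ × p₂)/|p₁ × p₂|.
Here n̂_z ≈ +0.218; the vertex latitude is φ_max = arccos|n̂_z| ≈ 77.4°.
Check via Clairaut: cos φ_max = |cos φ₁| · sin C = cos(37.6°)·sin(16.0°) ≈ 0.218, again giving ≈ 77.4°.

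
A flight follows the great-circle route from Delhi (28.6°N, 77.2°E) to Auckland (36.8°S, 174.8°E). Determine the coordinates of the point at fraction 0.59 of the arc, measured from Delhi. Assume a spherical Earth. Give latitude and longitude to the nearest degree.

≈ 13°S, 131°E

Convert each endpoint to a unit vector on the sphere (x = cos φ cos λ, y = cos φ sin λ, z = sin φ).
The central angle between the endpoints is δ = arccos(p₁·p₂) ≈ 1.960 rad (112.3°).
Interpolate at f = 0.59 with slerp weights a = sin((1−f)δ)/sin δ ≈ 0.778, b = sin(fδ)/sin δ ≈ 0.990.
p = a·p₁ + b·p₂ ≈ (-0.638, 0.738, -0.220); φ = arcsin(p_z) ≈ -12.72°, λ = atan2(p_y, p_x) ≈ 130.83°.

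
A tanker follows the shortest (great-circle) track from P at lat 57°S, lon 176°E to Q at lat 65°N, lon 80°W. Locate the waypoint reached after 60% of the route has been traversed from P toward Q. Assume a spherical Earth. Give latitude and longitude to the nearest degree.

Write both endpoints as unit vectors p₁, p₂ with components (cos φ cos λ, cos φ sin λ, sin φ).
The central angle between the endpoints is δ = arccos(p₁·p₂) ≈ 2.525 rad (144.7°).
Interpolate at f = 0.60 with slerp weights a = sin((1−f)δ)/sin δ ≈ 1.464, b = sin(fδ)/sin δ ≈ 1.726.
p = a·p₁ + b·p₂ ≈ (-0.669, -0.663, 0.337); φ = arcsin(p_z) ≈ 19.67°, λ = atan2(p_y, p_x) ≈ -135.26°.

≈ lat 20°N, lon 135°W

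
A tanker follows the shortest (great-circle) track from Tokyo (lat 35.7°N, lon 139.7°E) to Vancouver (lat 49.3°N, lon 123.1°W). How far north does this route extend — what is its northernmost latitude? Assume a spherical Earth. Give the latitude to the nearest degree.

≈ 55°N

The great circle lies in the plane with unit normal n̂ = (p₁ × p₂)/|p₁ × p₂|.
Here n̂_z ≈ +0.567; the vertex latitude is φ_max = arccos|n̂_z| ≈ 55.5°.
Check via Clairaut: cos φ_max = |cos φ₁| · sin C = cos(35.7°)·sin(44.3°) ≈ 0.567, again giving ≈ 55.5°.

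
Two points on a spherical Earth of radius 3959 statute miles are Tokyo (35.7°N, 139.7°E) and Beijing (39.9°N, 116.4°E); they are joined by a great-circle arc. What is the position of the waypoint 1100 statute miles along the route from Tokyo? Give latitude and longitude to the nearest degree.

Convert each endpoint to a unit vector on the sphere (x = cos φ cos λ, y = cos φ sin λ, z = sin φ).
The central angle between the endpoints is δ = arccos(p₁·p₂) ≈ 0.329 rad (18.8°). The total great-circle distance is δ·R ≈ 0.329 × 3959 ≈ 1301 mi, so the target fraction is f = 1100/1301 ≈ 0.846.
Interpolate at f ≈ 0.846 with slerp weights a = sin((1−f)δ)/sin δ ≈ 0.157, b = sin(fδ)/sin δ ≈ 0.850.
p = a·p₁ + b·p₂ ≈ (-0.387, 0.667, 0.637); φ = arcsin(p_z) ≈ 39.56°, λ = atan2(p_y, p_x) ≈ 120.15°.

≈ 40°N, 120°E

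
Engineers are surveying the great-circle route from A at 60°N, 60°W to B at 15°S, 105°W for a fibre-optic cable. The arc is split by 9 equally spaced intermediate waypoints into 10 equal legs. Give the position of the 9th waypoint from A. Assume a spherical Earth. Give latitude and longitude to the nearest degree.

The haversine formula gives a central angle δ ≈ 1.453 rad (83.3°) between the endpoints.
Interpolate at f = 9/10 with slerp weights a = sin((1−f)δ)/sin δ ≈ 0.146, b = sin(fδ)/sin δ ≈ 0.972.
p = a·p₁ + b·p₂ ≈ (-0.207, -0.970, -0.125); φ = arcsin(p_z) ≈ -7.20°, λ = atan2(p_y, p_x) ≈ -102.02°.

≈ 7°S, 102°W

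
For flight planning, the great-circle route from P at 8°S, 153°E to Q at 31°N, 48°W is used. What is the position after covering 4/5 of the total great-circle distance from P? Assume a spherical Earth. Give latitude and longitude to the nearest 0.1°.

Convert each endpoint to a unit vector on the sphere (x = cos φ cos λ, y = cos φ sin λ, z = sin φ).
The central angle between the endpoints is δ = arccos(p₁·p₂) ≈ 2.614 rad (149.8°).
Interpolate at f = 4/5 with slerp weights a = sin((1−f)δ)/sin δ ≈ 0.992, b = sin(fδ)/sin δ ≈ 1.724.
p = a·p₁ + b·p₂ ≈ (0.113, -0.652, 0.750); φ = arcsin(p_z) ≈ 48.57°, λ = atan2(p_y, p_x) ≈ -80.15°.

≈ 48.6°N, 80.1°W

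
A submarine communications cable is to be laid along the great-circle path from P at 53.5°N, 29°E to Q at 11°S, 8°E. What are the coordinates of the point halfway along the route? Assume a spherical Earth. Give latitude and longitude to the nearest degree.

The haversine formula gives a central angle δ ≈ 1.168 rad (66.9°) between the endpoints.
Interpolate at f = 1/2 with slerp weights a = sin((1−f)δ)/sin δ ≈ 0.599, b = sin(fδ)/sin δ ≈ 0.599.
p = a·p₁ + b·p₂ ≈ (0.894, 0.255, 0.367); φ = arcsin(p_z) ≈ 21.56°, λ = atan2(p_y, p_x) ≈ 15.90°.

≈ 22°N, 16°E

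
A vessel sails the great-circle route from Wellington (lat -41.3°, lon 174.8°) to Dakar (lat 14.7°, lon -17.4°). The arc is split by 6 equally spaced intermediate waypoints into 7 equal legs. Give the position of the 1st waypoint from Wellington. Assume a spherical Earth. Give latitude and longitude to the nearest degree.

Convert each endpoint to a unit vector on the sphere (x = cos φ cos λ, y = cos φ sin λ, z = sin φ).
The central angle between the endpoints is δ = arccos(p₁·p₂) ≈ 2.642 rad (151.4°).
Interpolate at f = 1/7 with slerp weights a = sin((1−f)δ)/sin δ ≈ 1.605, b = sin(fδ)/sin δ ≈ 0.769.
p = a·p₁ + b·p₂ ≈ (-0.491, -0.113, -0.864); φ = arcsin(p_z) ≈ -59.76°, λ = atan2(p_y, p_x) ≈ -167.01°.

≈ lat -60°, lon -167°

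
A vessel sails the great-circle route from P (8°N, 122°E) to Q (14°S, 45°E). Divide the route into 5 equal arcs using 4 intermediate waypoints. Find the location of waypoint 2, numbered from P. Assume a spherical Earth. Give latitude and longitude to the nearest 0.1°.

Convert each endpoint to a unit vector on the sphere (x = cos φ cos λ, y = cos φ sin λ, z = sin φ).
The central angle between the endpoints is δ = arccos(p₁·p₂) ≈ 1.387 rad (79.5°).
Interpolate at f = 2/5 with slerp weights a = sin((1−f)δ)/sin δ ≈ 0.752, b = sin(fδ)/sin δ ≈ 0.536.
p = a·p₁ + b·p₂ ≈ (-0.027, 0.999, -0.025); φ = arcsin(p_z) ≈ -1.43°, λ = atan2(p_y, p_x) ≈ 91.55°.

≈ (1.4°S, 91.6°E)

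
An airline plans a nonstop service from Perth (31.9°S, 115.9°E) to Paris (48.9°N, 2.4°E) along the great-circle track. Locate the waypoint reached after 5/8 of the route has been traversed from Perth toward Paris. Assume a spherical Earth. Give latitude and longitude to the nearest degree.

Write both endpoints as unit vectors p₁, p₂ with components (cos φ cos λ, cos φ sin λ, sin φ).
The central angle between the endpoints is δ = arccos(p₁·p₂) ≈ 2.240 rad (128.4°).
Interpolate at f = 5/8 with slerp weights a = sin((1−f)δ)/sin δ ≈ 0.950, b = sin(fδ)/sin δ ≈ 1.257.
p = a·p₁ + b·p₂ ≈ (0.473, 0.760, 0.445); φ = arcsin(p_z) ≈ 26.44°, λ = atan2(p_y, p_x) ≈ 58.09°.

≈ 26°N, 58°E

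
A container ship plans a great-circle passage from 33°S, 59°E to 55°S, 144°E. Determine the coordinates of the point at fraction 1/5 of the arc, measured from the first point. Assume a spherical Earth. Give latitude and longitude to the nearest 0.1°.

≈ 41.8°S, 69.7°E

Write both endpoints as unit vectors p₁, p₂ with components (cos φ cos λ, cos φ sin λ, sin φ).
The central angle between the endpoints is δ = arccos(p₁·p₂) ≈ 1.061 rad (60.8°).
Interpolate at f = 1/5 with slerp weights a = sin((1−f)δ)/sin δ ≈ 0.860, b = sin(fδ)/sin δ ≈ 0.241.
p = a·p₁ + b·p₂ ≈ (0.259, 0.699, -0.666); φ = arcsin(p_z) ≈ -41.75°, λ = atan2(p_y, p_x) ≈ 69.65°.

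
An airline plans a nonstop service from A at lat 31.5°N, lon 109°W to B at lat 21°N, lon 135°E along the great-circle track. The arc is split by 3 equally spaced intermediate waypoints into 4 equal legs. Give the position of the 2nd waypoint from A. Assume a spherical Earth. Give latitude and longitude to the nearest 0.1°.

Convert each endpoint to a unit vector on the sphere (x = cos φ cos λ, y = cos φ sin λ, z = sin φ).
The central angle between the endpoints is δ = arccos(p₁·p₂) ≈ 1.733 rad (99.3°).
Interpolate at f = 2/4 with slerp weights a = sin((1−f)δ)/sin δ ≈ 0.772, b = sin(fδ)/sin δ ≈ 0.772.
p = a·p₁ + b·p₂ ≈ (-0.724, -0.113, 0.680); φ = arcsin(p_z) ≈ 42.87°, λ = atan2(p_y, p_x) ≈ -171.15°.

≈ lat 42.9°N, lon 171.1°W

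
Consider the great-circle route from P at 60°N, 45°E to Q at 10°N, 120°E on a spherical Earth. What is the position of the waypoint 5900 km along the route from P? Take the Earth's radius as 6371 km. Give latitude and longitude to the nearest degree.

From cos δ = sin φ₁ sin φ₂ + cos φ₁ cos φ₂ cos Δλ, the central angle is δ ≈ 1.289 rad (73.9°). The total great-circle distance is δ·R ≈ 1.289 × 6371 ≈ 8214 km, so the target fraction is f = 5900/8214 ≈ 0.718.
Interpolate at f ≈ 0.718 with slerp weights a = sin((1−f)δ)/sin δ ≈ 0.370, b = sin(fδ)/sin δ ≈ 0.832.
p = a·p₁ + b·p₂ ≈ (-0.279, 0.840, 0.465); φ = arcsin(p_z) ≈ 27.69°, λ = atan2(p_y, p_x) ≈ 108.36°.

≈ 28°N, 108°E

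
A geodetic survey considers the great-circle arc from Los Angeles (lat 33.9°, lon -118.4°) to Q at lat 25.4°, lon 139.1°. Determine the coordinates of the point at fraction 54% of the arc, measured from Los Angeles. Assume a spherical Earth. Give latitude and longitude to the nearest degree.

≈ lat 42°, lon -177°

Write both endpoints as unit vectors p₁, p₂ with components (cos φ cos λ, cos φ sin λ, sin φ).
The central angle between the endpoints is δ = arccos(p₁·p₂) ≈ 1.494 rad (85.6°).
Interpolate at f = 0.54 with slerp weights a = sin((1−f)δ)/sin δ ≈ 0.636, b = sin(fδ)/sin δ ≈ 0.724.
p = a·p₁ + b·p₂ ≈ (-0.746, -0.036, 0.665); φ = arcsin(p_z) ≈ 41.72°, λ = atan2(p_y, p_x) ≈ -177.22°.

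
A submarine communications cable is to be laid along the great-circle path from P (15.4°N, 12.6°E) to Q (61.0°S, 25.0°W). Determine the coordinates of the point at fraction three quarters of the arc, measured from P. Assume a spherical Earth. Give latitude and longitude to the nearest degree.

Convert each endpoint to a unit vector on the sphere (x = cos φ cos λ, y = cos φ sin λ, z = sin φ).
The central angle between the endpoints is δ = arccos(p₁·p₂) ≈ 1.432 rad (82.1°).
Interpolate at f = 3/4 with slerp weights a = sin((1−f)δ)/sin δ ≈ 0.354, b = sin(fδ)/sin δ ≈ 0.888.
p = a·p₁ + b·p₂ ≈ (0.723, -0.107, -0.682); φ = arcsin(p_z) ≈ -43.04°, λ = atan2(p_y, p_x) ≈ -8.45°.

≈ (43°S, 8°W)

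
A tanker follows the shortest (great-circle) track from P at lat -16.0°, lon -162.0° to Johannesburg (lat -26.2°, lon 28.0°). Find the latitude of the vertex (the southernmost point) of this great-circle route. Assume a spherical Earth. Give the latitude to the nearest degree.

The great circle lies in the plane with unit normal n̂ = (p₁ × p₂)/|p₁ × p₂|.
Here n̂_z ≈ -0.218; the vertex latitude is φ_max = arccos|n̂_z| ≈ 77.4°.
Check via Clairaut: cos φ_max = |cos φ₁| · sin C = cos(16.0°)·sin(166.9°) ≈ 0.218, again giving ≈ 77.4°.

≈ -77°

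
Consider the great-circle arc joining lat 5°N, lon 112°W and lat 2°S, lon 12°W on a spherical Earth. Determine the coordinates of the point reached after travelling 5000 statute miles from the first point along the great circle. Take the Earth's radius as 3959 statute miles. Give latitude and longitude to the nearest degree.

≈ lat 0°N, lon 40°W

Convert each endpoint to a unit vector on the sphere (x = cos φ cos λ, y = cos φ sin λ, z = sin φ).
The central angle between the endpoints is δ = arccos(p₁·p₂) ≈ 1.748 rad (100.1°). The total great-circle distance is δ·R ≈ 1.748 × 3959 ≈ 6919 mi, so the target fraction is f = 5000/6919 ≈ 0.723.
Interpolate at f ≈ 0.723 with slerp weights a = sin((1−f)δ)/sin δ ≈ 0.473, b = sin(fδ)/sin δ ≈ 0.968.
p = a·p₁ + b·p₂ ≈ (0.770, -0.638, 0.007); φ = arcsin(p_z) ≈ 0.43°, λ = atan2(p_y, p_x) ≈ -39.67°.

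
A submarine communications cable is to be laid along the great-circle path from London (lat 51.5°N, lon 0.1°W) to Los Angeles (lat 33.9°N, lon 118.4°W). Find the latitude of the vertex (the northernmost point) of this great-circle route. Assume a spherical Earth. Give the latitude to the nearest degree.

The great circle lies in the plane with unit normal n̂ = (p₁ × p₂)/|p₁ × p₂|.
Here n̂_z ≈ -0.464; the vertex latitude is φ_max = arccos|n̂_z| ≈ 62.4°.
Check via Clairaut: cos φ_max = |cos φ₁| · sin C = cos(51.5°)·sin(48.1°) ≈ 0.464, again giving ≈ 62.4°.

≈ 62°N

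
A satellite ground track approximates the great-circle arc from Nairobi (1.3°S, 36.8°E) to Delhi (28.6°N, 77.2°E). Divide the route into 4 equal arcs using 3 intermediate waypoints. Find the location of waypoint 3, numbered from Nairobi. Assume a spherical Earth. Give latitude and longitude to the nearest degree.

≈ (22°N, 66°E)

Write both endpoints as unit vectors p₁, p₂ with components (cos φ cos λ, cos φ sin λ, sin φ).
The central angle between the endpoints is δ = arccos(p₁·p₂) ≈ 0.853 rad (48.9°).
Interpolate at f = 3/4 with slerp weights a = sin((1−f)δ)/sin δ ≈ 0.281, b = sin(fδ)/sin δ ≈ 0.793.
p = a·p₁ + b·p₂ ≈ (0.379, 0.847, 0.373); φ = arcsin(p_z) ≈ 21.90°, λ = atan2(p_y, p_x) ≈ 65.88°.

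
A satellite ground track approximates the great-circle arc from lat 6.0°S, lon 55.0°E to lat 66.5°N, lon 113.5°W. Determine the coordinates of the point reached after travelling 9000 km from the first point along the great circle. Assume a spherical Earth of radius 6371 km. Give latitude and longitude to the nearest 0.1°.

≈ lat 74.1°N, lon 35.9°E

Convert each endpoint to a unit vector on the sphere (x = cos φ cos λ, y = cos φ sin λ, z = sin φ).
The central angle between the endpoints is δ = arccos(p₁·p₂) ≈ 2.077 rad (119.0°). The total great-circle distance is δ·R ≈ 2.077 × 6371 ≈ 13230 km, so the target fraction is f = 9000/13230 ≈ 0.680.
Interpolate at f ≈ 0.680 with slerp weights a = sin((1−f)δ)/sin δ ≈ 0.704, b = sin(fδ)/sin δ ≈ 1.129.
p = a·p₁ + b·p₂ ≈ (0.222, 0.161, 0.962); φ = arcsin(p_z) ≈ 74.07°, λ = atan2(p_y, p_x) ≈ 35.92°.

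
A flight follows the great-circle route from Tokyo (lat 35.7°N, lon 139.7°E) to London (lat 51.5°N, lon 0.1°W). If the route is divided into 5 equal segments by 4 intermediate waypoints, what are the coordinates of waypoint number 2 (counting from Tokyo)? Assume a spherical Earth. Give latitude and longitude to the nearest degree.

From cos δ = sin φ₁ sin φ₂ + cos φ₁ cos φ₂ cos Δλ, the central angle is δ ≈ 1.500 rad (86.0°).
Interpolate at f = 2/5 with slerp weights a = sin((1−f)δ)/sin δ ≈ 0.785, b = sin(fδ)/sin δ ≈ 0.566.
p = a·p₁ + b·p₂ ≈ (-0.134, 0.412, 0.901); φ = arcsin(p_z) ≈ 64.33°, λ = atan2(p_y, p_x) ≈ 108.02°.

≈ lat 64°N, lon 108°E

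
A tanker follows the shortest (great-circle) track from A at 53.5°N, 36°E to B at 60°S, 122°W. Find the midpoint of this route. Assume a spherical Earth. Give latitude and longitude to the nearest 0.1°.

≈ 15.2°S, 19.0°W

Write both endpoints as unit vectors p₁, p₂ with components (cos φ cos λ, cos φ sin λ, sin φ).
The central angle between the endpoints is δ = arccos(p₁·p₂) ≈ 2.904 rad (166.4°).
Interpolate at f = 1/2 with slerp weights a = sin((1−f)δ)/sin δ ≈ 4.219, b = sin(fδ)/sin δ ≈ 4.219.
p = a·p₁ + b·p₂ ≈ (0.912, -0.314, -0.262); φ = arcsin(p_z) ≈ -15.21°, λ = atan2(p_y, p_x) ≈ -18.98°.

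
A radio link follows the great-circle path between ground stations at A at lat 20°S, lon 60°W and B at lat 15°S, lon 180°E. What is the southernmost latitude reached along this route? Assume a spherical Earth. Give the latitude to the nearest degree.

≈ 32°S

The great circle lies in the plane with unit normal n̂ = (p₁ × p₂)/|p₁ × p₂|.
Here n̂_z ≈ -0.844; the vertex latitude is φ_max = arccos|n̂_z| ≈ 32.4°.
Check via Clairaut: cos φ_max = |cos φ₁| · sin C = cos(20.0°)·sin(116.0°) ≈ 0.844, again giving ≈ 32.4°.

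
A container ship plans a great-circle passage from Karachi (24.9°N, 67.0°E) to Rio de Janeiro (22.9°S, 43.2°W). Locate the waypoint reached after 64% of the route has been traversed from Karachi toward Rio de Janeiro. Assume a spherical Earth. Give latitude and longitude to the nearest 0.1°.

Write both endpoints as unit vectors p₁, p₂ with components (cos φ cos λ, cos φ sin λ, sin φ).
The central angle between the endpoints is δ = arccos(p₁·p₂) ≈ 2.040 rad (116.9°).
Interpolate at f = 0.64 with slerp weights a = sin((1−f)δ)/sin δ ≈ 0.751, b = sin(fδ)/sin δ ≈ 1.082.
p = a·p₁ + b·p₂ ≈ (0.993, -0.055, -0.105); φ = arcsin(p_z) ≈ -6.01°, λ = atan2(p_y, p_x) ≈ -3.17°.

≈ 6.0°S, 3.2°W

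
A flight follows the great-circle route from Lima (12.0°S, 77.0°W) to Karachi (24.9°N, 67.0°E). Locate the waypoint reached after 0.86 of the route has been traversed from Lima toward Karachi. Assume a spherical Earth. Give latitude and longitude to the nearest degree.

The haversine formula gives a central angle δ ≈ 2.507 rad (143.6°) between the endpoints.
Interpolate at f = 0.86 with slerp weights a = sin((1−f)δ)/sin δ ≈ 0.580, b = sin(fδ)/sin δ ≈ 1.406.
p = a·p₁ + b·p₂ ≈ (0.626, 0.621, 0.471); φ = arcsin(p_z) ≈ 28.13°, λ = atan2(p_y, p_x) ≈ 44.78°.

≈ (28°N, 45°E)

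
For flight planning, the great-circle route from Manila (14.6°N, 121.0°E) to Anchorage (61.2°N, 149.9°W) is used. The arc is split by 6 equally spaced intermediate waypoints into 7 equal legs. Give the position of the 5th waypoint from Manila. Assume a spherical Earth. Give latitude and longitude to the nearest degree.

≈ 56°N, 168°E

Write both endpoints as unit vectors p₁, p₂ with components (cos φ cos λ, cos φ sin λ, sin φ).
The central angle between the endpoints is δ = arccos(p₁·p₂) ≈ 1.341 rad (76.8°).
Interpolate at f = 5/7 with slerp weights a = sin((1−f)δ)/sin δ ≈ 0.384, b = sin(fδ)/sin δ ≈ 0.840.
p = a·p₁ + b·p₂ ≈ (-0.541, 0.115, 0.833); φ = arcsin(p_z) ≈ 56.39°, λ = atan2(p_y, p_x) ≈ 167.96°.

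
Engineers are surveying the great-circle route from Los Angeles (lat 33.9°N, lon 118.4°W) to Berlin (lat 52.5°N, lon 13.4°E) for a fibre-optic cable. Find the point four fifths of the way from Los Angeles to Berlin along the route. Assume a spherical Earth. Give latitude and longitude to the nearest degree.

≈ lat 64°N, lon 11°W

Convert each endpoint to a unit vector on the sphere (x = cos φ cos λ, y = cos φ sin λ, z = sin φ).
The central angle between the endpoints is δ = arccos(p₁·p₂) ≈ 1.465 rad (83.9°).
Interpolate at f = 4/5 with slerp weights a = sin((1−f)δ)/sin δ ≈ 0.290, b = sin(fδ)/sin δ ≈ 0.927.
p = a·p₁ + b·p₂ ≈ (0.434, -0.081, 0.897); φ = arcsin(p_z) ≈ 63.79°, λ = atan2(p_y, p_x) ≈ -10.61°.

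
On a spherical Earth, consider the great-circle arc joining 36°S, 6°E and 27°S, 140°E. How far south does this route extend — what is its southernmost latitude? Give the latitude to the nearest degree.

The great circle lies in the plane with unit normal n̂ = (p₁ × p₂)/|p₁ × p₂|.
Here n̂_z ≈ +0.533; the vertex latitude is φ_max = arccos|n̂_z| ≈ 57.8°.
Check via Clairaut: cos φ_max = |cos φ₁| · sin C = cos(36.0°)·sin(138.8°) ≈ 0.533, again giving ≈ 57.8°.

≈ 58°S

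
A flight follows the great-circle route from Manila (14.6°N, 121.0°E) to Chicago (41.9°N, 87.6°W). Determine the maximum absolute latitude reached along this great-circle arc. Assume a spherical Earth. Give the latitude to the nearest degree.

The great circle lies in the plane with unit normal n̂ = (p₁ × p₂)/|p₁ × p₂|.
Here n̂_z ≈ +0.389; the vertex latitude is φ_max = arccos|n̂_z| ≈ 67.1°.

≈ 67°N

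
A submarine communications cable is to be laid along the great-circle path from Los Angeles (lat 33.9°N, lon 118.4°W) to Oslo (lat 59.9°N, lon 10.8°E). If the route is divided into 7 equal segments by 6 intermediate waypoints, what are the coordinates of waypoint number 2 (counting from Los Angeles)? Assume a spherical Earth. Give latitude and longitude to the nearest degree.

The haversine formula gives a central angle δ ≈ 1.350 rad (77.3°) between the endpoints.
Interpolate at f = 2/7 with slerp weights a = sin((1−f)δ)/sin δ ≈ 0.842, b = sin(fδ)/sin δ ≈ 0.385.
p = a·p₁ + b·p₂ ≈ (-0.142, -0.579, 0.803); φ = arcsin(p_z) ≈ 53.43°, λ = atan2(p_y, p_x) ≈ -103.84°.

≈ lat 53°N, lon 104°W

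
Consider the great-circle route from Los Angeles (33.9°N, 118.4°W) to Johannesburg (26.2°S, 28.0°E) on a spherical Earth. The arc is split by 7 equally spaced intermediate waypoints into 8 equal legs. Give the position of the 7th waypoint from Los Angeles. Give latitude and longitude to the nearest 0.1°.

Convert each endpoint to a unit vector on the sphere (x = cos φ cos λ, y = cos φ sin λ, z = sin φ).
The central angle between the endpoints is δ = arccos(p₁·p₂) ≈ 2.619 rad (150.1°).
Interpolate at f = 7/8 with slerp weights a = sin((1−f)δ)/sin δ ≈ 0.644, b = sin(fδ)/sin δ ≈ 1.505.
p = a·p₁ + b·p₂ ≈ (0.938, 0.164, -0.305); φ = arcsin(p_z) ≈ -17.77°, λ = atan2(p_y, p_x) ≈ 9.89°.

≈ 17.8°S, 9.9°E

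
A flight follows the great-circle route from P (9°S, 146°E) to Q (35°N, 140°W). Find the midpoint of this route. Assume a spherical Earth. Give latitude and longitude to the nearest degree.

≈ (16°N, 179°E)

Write both endpoints as unit vectors p₁, p₂ with components (cos φ cos λ, cos φ sin λ, sin φ).
The central angle between the endpoints is δ = arccos(p₁·p₂) ≈ 1.437 rad (82.3°).
Interpolate at f = 1/2 with slerp weights a = sin((1−f)δ)/sin δ ≈ 0.664, b = sin(fδ)/sin δ ≈ 0.664.
p = a·p₁ + b·p₂ ≈ (-0.961, 0.017, 0.277); φ = arcsin(p_z) ≈ 16.09°, λ = atan2(p_y, p_x) ≈ 178.98°.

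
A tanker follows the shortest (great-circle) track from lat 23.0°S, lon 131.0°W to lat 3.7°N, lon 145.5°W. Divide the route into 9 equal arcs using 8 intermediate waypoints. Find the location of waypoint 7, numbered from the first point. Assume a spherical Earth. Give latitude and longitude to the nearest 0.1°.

Write both endpoints as unit vectors p₁, p₂ with components (cos φ cos λ, cos φ sin λ, sin φ).
The central angle between the endpoints is δ = arccos(p₁·p₂) ≈ 0.527 rad (30.2°).
Interpolate at f = 7/9 with slerp weights a = sin((1−f)δ)/sin δ ≈ 0.232, b = sin(fδ)/sin δ ≈ 0.792.
p = a·p₁ + b·p₂ ≈ (-0.792, -0.609, -0.040); φ = arcsin(p_z) ≈ -2.27°, λ = atan2(p_y, p_x) ≈ -142.43°.

≈ lat 2.3°S, lon 142.4°W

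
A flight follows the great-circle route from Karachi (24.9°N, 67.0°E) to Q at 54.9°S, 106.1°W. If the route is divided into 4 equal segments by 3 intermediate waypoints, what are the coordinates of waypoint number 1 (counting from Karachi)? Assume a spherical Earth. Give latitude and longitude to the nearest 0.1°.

≈ 12.2°S, 62.1°E

Convert each endpoint to a unit vector on the sphere (x = cos φ cos λ, y = cos φ sin λ, z = sin φ).
The central angle between the endpoints is δ = arccos(p₁·p₂) ≈ 2.610 rad (149.6°).
Interpolate at f = 1/4 with slerp weights a = sin((1−f)δ)/sin δ ≈ 1.828, b = sin(fδ)/sin δ ≈ 1.199.
p = a·p₁ + b·p₂ ≈ (0.457, 0.864, -0.211); φ = arcsin(p_z) ≈ -12.19°, λ = atan2(p_y, p_x) ≈ 62.14°.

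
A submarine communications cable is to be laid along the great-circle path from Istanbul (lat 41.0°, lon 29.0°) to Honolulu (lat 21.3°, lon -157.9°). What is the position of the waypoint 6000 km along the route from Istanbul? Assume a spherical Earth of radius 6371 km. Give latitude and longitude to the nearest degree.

≈ lat 82°, lon 158°

Convert each endpoint to a unit vector on the sphere (x = cos φ cos λ, y = cos φ sin λ, z = sin φ).
The central angle between the endpoints is δ = arccos(p₁·p₂) ≈ 2.049 rad (117.4°). The total great-circle distance is δ·R ≈ 2.049 × 6371 ≈ 13051 km, so the target fraction is f = 6000/13051 ≈ 0.460.
Interpolate at f ≈ 0.460 with slerp weights a = sin((1−f)δ)/sin δ ≈ 1.007, b = sin(fδ)/sin δ ≈ 0.911.
p = a·p₁ + b·p₂ ≈ (-0.121, 0.049, 0.991); φ = arcsin(p_z) ≈ 82.48°, λ = atan2(p_y, p_x) ≈ 157.89°.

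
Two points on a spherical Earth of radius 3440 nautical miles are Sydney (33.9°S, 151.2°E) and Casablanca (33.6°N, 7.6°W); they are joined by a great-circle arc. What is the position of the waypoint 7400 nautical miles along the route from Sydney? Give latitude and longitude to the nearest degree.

The haversine formula gives a central angle δ ≈ 2.834 rad (162.4°) between the endpoints. The total great-circle distance is δ·R ≈ 2.834 × 3440 ≈ 9750 nmi, so the target fraction is f = 7400/9750 ≈ 0.759.
Interpolate at f ≈ 0.759 with slerp weights a = sin((1−f)δ)/sin δ ≈ 2.088, b = sin(fδ)/sin δ ≈ 2.766.
p = a·p₁ + b·p₂ ≈ (0.765, 0.530, 0.366); φ = arcsin(p_z) ≈ 21.47°, λ = atan2(p_y, p_x) ≈ 34.74°.

≈ 21°N, 35°E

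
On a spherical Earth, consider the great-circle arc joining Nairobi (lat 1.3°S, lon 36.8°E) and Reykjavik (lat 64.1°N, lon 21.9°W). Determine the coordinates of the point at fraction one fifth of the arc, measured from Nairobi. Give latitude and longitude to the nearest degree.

≈ lat 13°N, lon 31°E

Write both endpoints as unit vectors p₁, p₂ with components (cos φ cos λ, cos φ sin λ, sin φ).
The central angle between the endpoints is δ = arccos(p₁·p₂) ≈ 1.363 rad (78.1°).
Interpolate at f = 1/5 with slerp weights a = sin((1−f)δ)/sin δ ≈ 0.906, b = sin(fδ)/sin δ ≈ 0.275.
p = a·p₁ + b·p₂ ≈ (0.837, 0.498, 0.227); φ = arcsin(p_z) ≈ 13.12°, λ = atan2(p_y, p_x) ≈ 30.75°.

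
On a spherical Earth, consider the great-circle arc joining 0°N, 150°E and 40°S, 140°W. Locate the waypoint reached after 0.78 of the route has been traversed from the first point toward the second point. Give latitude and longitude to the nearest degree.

From cos δ = sin φ₁ sin φ₂ + cos φ₁ cos φ₂ cos Δλ, the central angle is δ ≈ 1.306 rad (74.8°).
Interpolate at f = 0.78 with slerp weights a = sin((1−f)δ)/sin δ ≈ 0.294, b = sin(fδ)/sin δ ≈ 0.882.
p = a·p₁ + b·p₂ ≈ (-0.772, -0.288, -0.567); φ = arcsin(p_z) ≈ -34.54°, λ = atan2(p_y, p_x) ≈ -159.57°.

≈ 35°S, 160°W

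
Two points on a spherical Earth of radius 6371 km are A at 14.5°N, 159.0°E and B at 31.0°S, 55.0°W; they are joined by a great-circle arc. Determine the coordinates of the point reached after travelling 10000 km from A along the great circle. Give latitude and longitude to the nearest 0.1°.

≈ 32.6°S, 120.6°W

Convert each endpoint to a unit vector on the sphere (x = cos φ cos λ, y = cos φ sin λ, z = sin φ).
The central angle between the endpoints is δ = arccos(p₁·p₂) ≈ 2.527 rad (144.8°). The total great-circle distance is δ·R ≈ 2.527 × 6371 ≈ 16099 km, so the target fraction is f = 10000/16099 ≈ 0.621.
Interpolate at f ≈ 0.621 with slerp weights a = sin((1−f)δ)/sin δ ≈ 1.418, b = sin(fδ)/sin δ ≈ 1.734.
p = a·p₁ + b·p₂ ≈ (-0.429, -0.726, -0.538); φ = arcsin(p_z) ≈ -32.55°, λ = atan2(p_y, p_x) ≈ -120.59°.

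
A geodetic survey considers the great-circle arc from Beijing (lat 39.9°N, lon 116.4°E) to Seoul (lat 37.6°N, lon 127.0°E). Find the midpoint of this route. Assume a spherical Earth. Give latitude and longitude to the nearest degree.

≈ lat 39°N, lon 122°E

Convert each endpoint to a unit vector on the sphere (x = cos φ cos λ, y = cos φ sin λ, z = sin φ).
The central angle between the endpoints is δ = arccos(p₁·p₂) ≈ 0.150 rad (8.6°).
Interpolate at f = 1/2 with slerp weights a = sin((1−f)δ)/sin δ ≈ 0.501, b = sin(fδ)/sin δ ≈ 0.501.
p = a·p₁ + b·p₂ ≈ (-0.410, 0.662, 0.628); φ = arcsin(p_z) ≈ 38.87°, λ = atan2(p_y, p_x) ≈ 121.79°.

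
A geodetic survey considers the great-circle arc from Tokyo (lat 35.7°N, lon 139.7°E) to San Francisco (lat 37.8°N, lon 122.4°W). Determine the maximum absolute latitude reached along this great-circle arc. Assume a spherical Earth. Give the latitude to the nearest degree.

≈ 49°N

The great circle lies in the plane with unit normal n̂ = (p₁ × p₂)/|p₁ × p₂|.
Here n̂_z ≈ +0.660; the vertex latitude is φ_max = arccos|n̂_z| ≈ 48.7°.
Check via Clairaut: cos φ_max = |cos φ₁| · sin C = cos(35.7°)·sin(54.4°) ≈ 0.660, again giving ≈ 48.7°.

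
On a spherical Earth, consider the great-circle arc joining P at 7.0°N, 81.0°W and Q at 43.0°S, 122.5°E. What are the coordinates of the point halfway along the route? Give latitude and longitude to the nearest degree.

The haversine formula gives a central angle δ ≈ 2.417 rad (138.5°) between the endpoints.
Interpolate at f = 1/2 with slerp weights a = sin((1−f)δ)/sin δ ≈ 1.411, b = sin(fδ)/sin δ ≈ 1.411.
p = a·p₁ + b·p₂ ≈ (-0.335, -0.513, -0.790); φ = arcsin(p_z) ≈ -52.21°, λ = atan2(p_y, p_x) ≈ -123.18°.

≈ 52°S, 123°W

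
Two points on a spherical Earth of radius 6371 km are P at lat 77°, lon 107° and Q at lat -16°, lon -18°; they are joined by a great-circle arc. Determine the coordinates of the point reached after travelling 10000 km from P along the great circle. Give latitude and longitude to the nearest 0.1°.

≈ lat 6.7°, lon -13.4°

Convert each endpoint to a unit vector on the sphere (x = cos φ cos λ, y = cos φ sin λ, z = sin φ).
The central angle between the endpoints is δ = arccos(p₁·p₂) ≈ 1.974 rad (113.1°). The total great-circle distance is δ·R ≈ 1.974 × 6371 ≈ 12578 km, so the target fraction is f = 10000/12578 ≈ 0.795.
Interpolate at f ≈ 0.795 with slerp weights a = sin((1−f)δ)/sin δ ≈ 0.428, b = sin(fδ)/sin δ ≈ 1.087.
p = a·p₁ + b·p₂ ≈ (0.966, -0.231, 0.117); φ = arcsin(p_z) ≈ 6.74°, λ = atan2(p_y, p_x) ≈ -13.44°.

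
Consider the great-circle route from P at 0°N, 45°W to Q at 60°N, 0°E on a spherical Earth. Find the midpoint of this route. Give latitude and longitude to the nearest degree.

≈ 32°N, 30°W

Convert each endpoint to a unit vector on the sphere (x = cos φ cos λ, y = cos φ sin λ, z = sin φ).
The central angle between the endpoints is δ = arccos(p₁·p₂) ≈ 1.209 rad (69.3°).
Interpolate at f = 1/2 with slerp weights a = sin((1−f)δ)/sin δ ≈ 0.608, b = sin(fδ)/sin δ ≈ 0.608.
p = a·p₁ + b·p₂ ≈ (0.734, -0.430, 0.526); φ = arcsin(p_z) ≈ 31.76°, λ = atan2(p_y, p_x) ≈ -30.36°.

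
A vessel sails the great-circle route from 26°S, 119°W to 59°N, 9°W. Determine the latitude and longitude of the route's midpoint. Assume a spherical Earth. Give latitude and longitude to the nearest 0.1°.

≈ 25.7°N, 85.2°W

Convert each endpoint to a unit vector on the sphere (x = cos φ cos λ, y = cos φ sin λ, z = sin φ).
The central angle between the endpoints is δ = arccos(p₁·p₂) ≈ 2.134 rad (122.3°).
Interpolate at f = 1/2 with slerp weights a = sin((1−f)δ)/sin δ ≈ 1.036, b = sin(fδ)/sin δ ≈ 1.036.
p = a·p₁ + b·p₂ ≈ (0.076, -0.898, 0.434); φ = arcsin(p_z) ≈ 25.71°, λ = atan2(p_y, p_x) ≈ -85.19°.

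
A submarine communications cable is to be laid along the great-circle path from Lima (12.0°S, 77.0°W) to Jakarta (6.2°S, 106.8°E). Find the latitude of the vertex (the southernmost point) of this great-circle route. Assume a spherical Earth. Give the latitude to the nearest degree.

≈ 78°S

The great circle lies in the plane with unit normal n̂ = (p₁ × p₂)/|p₁ × p₂|.
Here n̂_z ≈ -0.202; the vertex latitude is φ_max = arccos|n̂_z| ≈ 78.3°.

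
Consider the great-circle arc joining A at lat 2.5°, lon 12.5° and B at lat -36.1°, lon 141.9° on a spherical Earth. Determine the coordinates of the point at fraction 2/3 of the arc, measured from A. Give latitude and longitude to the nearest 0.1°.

≈ lat -41.1°, lon 89.2°

Write both endpoints as unit vectors p₁, p₂ with components (cos φ cos λ, cos φ sin λ, sin φ).
The central angle between the endpoints is δ = arccos(p₁·p₂) ≈ 2.139 rad (122.6°).
Interpolate at f = 2/3 with slerp weights a = sin((1−f)δ)/sin δ ≈ 0.776, b = sin(fδ)/sin δ ≈ 1.174.
p = a·p₁ + b·p₂ ≈ (0.010, 0.753, -0.658); φ = arcsin(p_z) ≈ -41.14°, λ = atan2(p_y, p_x) ≈ 89.21°.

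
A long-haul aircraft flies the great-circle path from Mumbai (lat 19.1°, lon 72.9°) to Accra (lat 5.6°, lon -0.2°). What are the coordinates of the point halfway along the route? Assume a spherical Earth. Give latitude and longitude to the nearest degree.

Convert each endpoint to a unit vector on the sphere (x = cos φ cos λ, y = cos φ sin λ, z = sin φ).
The central angle between the endpoints is δ = arccos(p₁·p₂) ≈ 1.261 rad (72.2°).
Interpolate at f = 1/2 with slerp weights a = sin((1−f)δ)/sin δ ≈ 0.619, b = sin(fδ)/sin δ ≈ 0.619.
p = a·p₁ + b·p₂ ≈ (0.788, 0.557, 0.263); φ = arcsin(p_z) ≈ 15.24°, λ = atan2(p_y, p_x) ≈ 35.25°.

≈ lat 15°, lon 35°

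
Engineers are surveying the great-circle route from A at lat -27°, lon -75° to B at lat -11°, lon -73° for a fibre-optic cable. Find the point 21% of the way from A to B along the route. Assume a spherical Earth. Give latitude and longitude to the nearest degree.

Write both endpoints as unit vectors p₁, p₂ with components (cos φ cos λ, cos φ sin λ, sin φ).
The central angle between the endpoints is δ = arccos(p₁·p₂) ≈ 0.281 rad (16.1°).
Interpolate at f = 0.21 with slerp weights a = sin((1−f)δ)/sin δ ≈ 0.794, b = sin(fδ)/sin δ ≈ 0.213.
p = a·p₁ + b·p₂ ≈ (0.244, -0.883, -0.401); φ = arcsin(p_z) ≈ -23.64°, λ = atan2(p_y, p_x) ≈ -74.54°.

≈ lat -24°, lon -75°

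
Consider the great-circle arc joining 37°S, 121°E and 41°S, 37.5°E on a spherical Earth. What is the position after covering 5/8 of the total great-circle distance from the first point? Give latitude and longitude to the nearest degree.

Write both endpoints as unit vectors p₁, p₂ with components (cos φ cos λ, cos φ sin λ, sin φ).
The central angle between the endpoints is δ = arccos(p₁·p₂) ≈ 1.089 rad (62.4°).
Interpolate at f = 5/8 with slerp weights a = sin((1−f)δ)/sin δ ≈ 0.448, b = sin(fδ)/sin δ ≈ 0.710.
p = a·p₁ + b·p₂ ≈ (0.241, 0.633, -0.736); φ = arcsin(p_z) ≈ -47.36°, λ = atan2(p_y, p_x) ≈ 69.17°.

≈ 47°S, 69°E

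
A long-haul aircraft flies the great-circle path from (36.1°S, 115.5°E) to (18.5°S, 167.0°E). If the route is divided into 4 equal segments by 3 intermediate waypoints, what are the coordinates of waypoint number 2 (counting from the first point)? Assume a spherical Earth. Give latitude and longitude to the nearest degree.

Write both endpoints as unit vectors p₁, p₂ with components (cos φ cos λ, cos φ sin λ, sin φ).
The central angle between the endpoints is δ = arccos(p₁·p₂) ≈ 0.845 rad (48.4°).
Interpolate at f = 2/4 with slerp weights a = sin((1−f)δ)/sin δ ≈ 0.548, b = sin(fδ)/sin δ ≈ 0.548.
p = a·p₁ + b·p₂ ≈ (-0.697, 0.517, -0.497); φ = arcsin(p_z) ≈ -29.80°, λ = atan2(p_y, p_x) ≈ 143.46°.

≈ (30°S, 143°E)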